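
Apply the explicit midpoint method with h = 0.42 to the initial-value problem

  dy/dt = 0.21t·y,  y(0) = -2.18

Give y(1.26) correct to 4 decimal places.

Midpoint: k1 = f(t_n, y_n); k2 = f(t_n + h/2, y_n + (h/2)·k1); y_{n+1} = y_n + h·k2.
t=0.000000, y=-2.180000:
  k1 = f(0.000000, -2.180000) = 0.000000
  k2 = f(0.210000, -2.180000) = -0.096138
  y ← -2.180000 + 0.42·(-0.096138) = -2.220378
t=0.420000, y=-2.220378:
  k1 = f(0.420000, -2.220378) = -0.195837
  k2 = f(0.630000, -2.261504) = -0.299197
  y ← -2.220378 + 0.42·(-0.299197) = -2.346041
t=0.840000, y=-2.346041:
  k1 = f(0.840000, -2.346041) = -0.413842
  k2 = f(1.050000, -2.432947) = -0.536465
  y ← -2.346041 + 0.42·(-0.536465) = -2.571356
y(1.26) ≈ -2.5714

-2.5714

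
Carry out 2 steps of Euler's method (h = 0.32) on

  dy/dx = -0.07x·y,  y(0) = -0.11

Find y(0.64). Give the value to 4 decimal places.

Euler: y_{n+1} = y_n + h·f(x_n, y_n).
x=0.000000, y=-0.110000: f=0.000000 → y ← -0.110000 + 0.32·0.000000 = -0.110000
x=0.320000, y=-0.110000: f=0.002464 → y ← -0.110000 + 0.32·0.002464 = -0.109212
y(0.64) ≈ -0.1092

-0.1092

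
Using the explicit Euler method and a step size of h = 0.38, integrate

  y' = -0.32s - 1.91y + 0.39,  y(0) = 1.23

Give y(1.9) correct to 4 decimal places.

Euler: y_{n+1} = y_n + h·f(s_n, y_n).
s=0.000000, y=1.230000: f=-1.959300 → y ← 1.230000 + 0.38·(-1.959300) = 0.485466
s=0.380000, y=0.485466: f=-0.658840 → y ← 0.485466 + 0.38·(-0.658840) = 0.235107
s=0.760000, y=0.235107: f=-0.302254 → y ← 0.235107 + 0.38·(-0.302254) = 0.120250
s=1.140000, y=0.120250: f=-0.204478 → y ← 0.120250 + 0.38·(-0.204478) = 0.042549
s=1.520000, y=0.042549: f=-0.177668 → y ← 0.042549 + 0.38·(-0.177668) = -0.024965
y(1.9) ≈ -0.0250

-0.0250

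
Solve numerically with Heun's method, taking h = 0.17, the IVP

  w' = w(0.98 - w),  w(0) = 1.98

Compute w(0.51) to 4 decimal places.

Heun: k1 = f(t_n, w_n); k2 = f(t_n + h, w_n + h·k1); w_{n+1} = w_n + (h/2)·(k1 + k2).
t=0.000000, w=1.980000:
  k1 = f(0.000000, 1.980000) = -1.980000
  k2 = f(0.170000, 1.643400) = -1.090232
  w ← 1.980000 + (0.17/2)·(-1.980000 + (-1.090232)) = 1.719030
t=0.170000, w=1.719030:
  k1 = f(0.170000, 1.719030) = -1.270416
  k2 = f(0.340000, 1.503060) = -0.786190
  w ← 1.719030 + (0.17/2)·(-1.270416 + (-0.786190)) = 1.544219
t=0.340000, w=1.544219:
  k1 = f(0.340000, 1.544219) = -0.871277
  k2 = f(0.510000, 1.396102) = -0.580920
  w ← 1.544219 + (0.17/2)·(-0.871277 + (-0.580920)) = 1.420782
w(0.51) ≈ 1.4208

1.4208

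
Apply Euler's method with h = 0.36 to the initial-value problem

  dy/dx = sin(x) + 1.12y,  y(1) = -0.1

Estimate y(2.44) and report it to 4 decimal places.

Euler: y_{n+1} = y_n + h·f(x_n, y_n).
x=1.000000, y=-0.100000: f=0.729471 → y ← -0.100000 + 0.36·0.729471 = 0.162610
x=1.360000, y=0.162610: f=1.159987 → y ← 0.162610 + 0.36·1.159987 = 0.580205
x=1.720000, y=0.580205: f=1.638719 → y ← 0.580205 + 0.36·1.638719 = 1.170144
x=2.080000, y=1.170144: f=2.183694 → y ← 1.170144 + 0.36·2.183694 = 1.956274
y(2.44) ≈ 1.9563

1.9563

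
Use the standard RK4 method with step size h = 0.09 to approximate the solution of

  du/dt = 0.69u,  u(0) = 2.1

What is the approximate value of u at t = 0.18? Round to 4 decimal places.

RK4: k1 = f(t_n, u_n); k2 = f(t_n + h/2, u_n + (h/2)·k1); k3 = f(t_n + h/2, u_n + (h/2)·k2); k4 = f(t_n + h, u_n + h·k3); u_{n+1} = u_n + (h/6)·(k1 + 2k2 + 2k3 + k4).
t=0.000000, u=2.100000:
  k1 = f(0.000000, 2.100000) = 1.449000
  k2 = f(0.045000, 2.165205) = 1.493991
  k3 = f(0.045000, 2.167230) = 1.495388
  k4 = f(0.090000, 2.234585) = 1.541864
  u ← 2.100000 + (0.09/6)·(k1 + 2k2 + 2k3 + k4) = 2.234544
t=0.090000, u=2.234544:
  k1 = f(0.090000, 2.234544) = 1.541836
  k2 = f(0.135000, 2.303927) = 1.589710
  k3 = f(0.135000, 2.306081) = 1.591196
  k4 = f(0.180000, 2.377752) = 1.640649
  u ← 2.234544 + (0.09/6)·(k1 + 2k2 + 2k3 + k4) = 2.377709
u(0.18) ≈ 2.3777

2.3777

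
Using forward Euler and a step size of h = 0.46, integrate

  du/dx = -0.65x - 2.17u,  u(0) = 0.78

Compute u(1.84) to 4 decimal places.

-0.4131

Euler: u_{n+1} = u_n + h·f(x_n, u_n).
x=0.000000, u=0.780000: f=-1.692600 → u ← 0.780000 + 0.46·(-1.692600) = 0.001404
x=0.460000, u=0.001404: f=-0.302047 → u ← 0.001404 + 0.46·(-0.302047) = -0.137537
x=0.920000, u=-0.137537: f=-0.299544 → u ← -0.137537 + 0.46·(-0.299544) = -0.275328
x=1.380000, u=-0.275328: f=-0.299539 → u ← -0.275328 + 0.46·(-0.299539) = -0.413116
u(1.84) ≈ -0.4131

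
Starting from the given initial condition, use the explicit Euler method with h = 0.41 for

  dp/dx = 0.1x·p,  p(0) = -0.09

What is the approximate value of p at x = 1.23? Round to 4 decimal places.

-0.0946

Euler: p_{n+1} = p_n + h·f(x_n, p_n).
x=0.000000, p=-0.090000: f=0.000000 → p ← -0.090000 + 0.41·0.000000 = -0.090000
x=0.410000, p=-0.090000: f=-0.003690 → p ← -0.090000 + 0.41·(-0.003690) = -0.091513
x=0.820000, p=-0.091513: f=-0.007504 → p ← -0.091513 + 0.41·(-0.007504) = -0.094590
p(1.23) ≈ -0.0946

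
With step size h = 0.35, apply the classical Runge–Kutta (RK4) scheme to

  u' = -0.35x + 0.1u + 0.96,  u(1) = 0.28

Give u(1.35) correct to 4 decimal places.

0.4856

RK4: k1 = f(x_n, u_n); k2 = f(x_n + h/2, u_n + (h/2)·k1); k3 = f(x_n + h/2, u_n + (h/2)·k2); k4 = f(x_n + h, u_n + h·k3); u_{n+1} = u_n + (h/6)·(k1 + 2k2 + 2k3 + k4).
x=1.000000, u=0.280000:
  k1 = f(1.000000, 0.280000) = 0.638000
  k2 = f(1.175000, 0.391650) = 0.587915
  k3 = f(1.175000, 0.382885) = 0.587039
  k4 = f(1.350000, 0.485463) = 0.536046
  u ← 0.280000 + (0.35/6)·(k1 + 2k2 + 2k3 + k4) = 0.485564
u(1.35) ≈ 0.4856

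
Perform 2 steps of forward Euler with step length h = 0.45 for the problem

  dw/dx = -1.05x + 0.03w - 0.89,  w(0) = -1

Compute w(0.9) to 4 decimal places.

-2.0462

Euler: w_{n+1} = w_n + h·f(x_n, w_n).
x=0.000000, w=-1.000000: f=-0.920000 → w ← -1.000000 + 0.45·(-0.920000) = -1.414000
x=0.450000, w=-1.414000: f=-1.404920 → w ← -1.414000 + 0.45·(-1.404920) = -2.046214
w(0.9) ≈ -2.0462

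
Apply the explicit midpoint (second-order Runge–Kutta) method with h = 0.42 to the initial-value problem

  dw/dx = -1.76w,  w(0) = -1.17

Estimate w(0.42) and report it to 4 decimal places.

Midpoint: k1 = f(x_n, w_n); k2 = f(x_n + h/2, w_n + (h/2)·k1); w_{n+1} = w_n + h·k2.
x=0.000000, w=-1.170000:
  k1 = f(0.000000, -1.170000) = 2.059200
  k2 = f(0.210000, -0.737568) = 1.298120
  w ← -1.170000 + 0.42·1.298120 = -0.624790
w(0.42) ≈ -0.6248

-0.6248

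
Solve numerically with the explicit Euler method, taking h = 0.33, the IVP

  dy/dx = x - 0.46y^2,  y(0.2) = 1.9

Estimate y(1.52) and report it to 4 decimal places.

1.4481

Euler: y_{n+1} = y_n + h·f(x_n, y_n).
x=0.200000, y=1.900000: f=-1.460600 → y ← 1.900000 + 0.33·(-1.460600) = 1.418002
x=0.530000, y=1.418002: f=-0.394936 → y ← 1.418002 + 0.33·(-0.394936) = 1.287673
x=0.860000, y=1.287673: f=0.097273 → y ← 1.287673 + 0.33·0.097273 = 1.319773
x=1.190000, y=1.319773: f=0.388771 → y ← 1.319773 + 0.33·0.388771 = 1.448068
y(1.52) ≈ 1.4481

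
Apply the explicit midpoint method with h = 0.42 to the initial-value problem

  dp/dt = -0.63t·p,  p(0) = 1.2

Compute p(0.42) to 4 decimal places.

Midpoint: k1 = f(t_n, p_n); k2 = f(t_n + h/2, p_n + (h/2)·k1); p_{n+1} = p_n + h·k2.
t=0.000000, p=1.200000:
  k1 = f(0.000000, 1.200000) = 0.000000
  k2 = f(0.210000, 1.200000) = -0.158760
  p ← 1.200000 + 0.42·(-0.158760) = 1.133321
p(0.42) ≈ 1.1333

1.1333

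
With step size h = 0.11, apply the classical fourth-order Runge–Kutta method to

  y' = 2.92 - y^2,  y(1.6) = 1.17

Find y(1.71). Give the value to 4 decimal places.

1.3196

RK4: k1 = f(s_n, y_n); k2 = f(s_n + h/2, y_n + (h/2)·k1); k3 = f(s_n + h/2, y_n + (h/2)·k2); k4 = f(s_n + h, y_n + h·k3); y_{n+1} = y_n + (h/6)·(k1 + 2k2 + 2k3 + k4).
s=1.600000, y=1.170000:
  k1 = f(1.600000, 1.170000) = 1.551100
  k2 = f(1.655000, 1.255310) = 1.344196
  k3 = f(1.655000, 1.243931) = 1.372636
  k4 = f(1.710000, 1.320990) = 1.174985
  y ← 1.170000 + (0.11/6)·(k1 + 2k2 + 2k3 + k4) = 1.319595
y(1.71) ≈ 1.3196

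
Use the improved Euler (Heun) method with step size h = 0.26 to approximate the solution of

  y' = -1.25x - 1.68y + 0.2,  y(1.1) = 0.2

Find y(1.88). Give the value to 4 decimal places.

Heun: k1 = f(x_n, y_n); k2 = f(x_n + h, y_n + h·k1); y_{n+1} = y_n + (h/2)·(k1 + k2).
x=1.100000, y=0.200000:
  k1 = f(1.100000, 0.200000) = -1.511000
  k2 = f(1.360000, -0.192860) = -1.175995
  y ← 0.200000 + (0.26/2)·(-1.511000 + (-1.175995)) = -0.149309
x=1.360000, y=-0.149309:
  k1 = f(1.360000, -0.149309) = -1.249160
  k2 = f(1.620000, -0.474091) = -1.028527
  y ← -0.149309 + (0.26/2)·(-1.249160 + (-1.028527)) = -0.445409
x=1.620000, y=-0.445409:
  k1 = f(1.620000, -0.445409) = -1.076713
  k2 = f(1.880000, -0.725354) = -0.931405
  y ← -0.445409 + (0.26/2)·(-1.076713 + (-0.931405)) = -0.706464
y(1.88) ≈ -0.7065

-0.7065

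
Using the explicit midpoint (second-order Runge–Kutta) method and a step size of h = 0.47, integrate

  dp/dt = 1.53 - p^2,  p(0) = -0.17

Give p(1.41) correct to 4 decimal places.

1.0952

Midpoint: k1 = f(t_n, p_n); k2 = f(t_n + h/2, p_n + (h/2)·k1); p_{n+1} = p_n + h·k2.
t=0.000000, p=-0.170000:
  k1 = f(0.000000, -0.170000) = 1.501100
  k2 = f(0.235000, 0.182759) = 1.496599
  p ← -0.170000 + 0.47·1.496599 = 0.533402
t=0.470000, p=0.533402:
  k1 = f(0.470000, 0.533402) = 1.245483
  k2 = f(0.705000, 0.826090) = 0.847575
  p ← 0.533402 + 0.47·0.847575 = 0.931762
t=0.940000, p=0.931762:
  k1 = f(0.940000, 0.931762) = 0.661820
  k2 = f(1.175000, 1.087290) = 0.347801
  p ← 0.931762 + 0.47·0.347801 = 1.095229
p(1.41) ≈ 1.0952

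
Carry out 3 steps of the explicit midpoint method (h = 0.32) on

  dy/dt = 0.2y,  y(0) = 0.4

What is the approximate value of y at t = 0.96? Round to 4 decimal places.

0.4846

Midpoint: k1 = f(t_n, y_n); k2 = f(t_n + h/2, y_n + (h/2)·k1); y_{n+1} = y_n + h·k2.
t=0.000000, y=0.400000:
  k1 = f(0.000000, 0.400000) = 0.080000
  k2 = f(0.160000, 0.412800) = 0.082560
  y ← 0.400000 + 0.32·0.082560 = 0.426419
t=0.320000, y=0.426419:
  k1 = f(0.320000, 0.426419) = 0.085284
  k2 = f(0.480000, 0.440065) = 0.088013
  y ← 0.426419 + 0.32·0.088013 = 0.454583
t=0.640000, y=0.454583:
  k1 = f(0.640000, 0.454583) = 0.090917
  k2 = f(0.800000, 0.469130) = 0.093826
  y ← 0.454583 + 0.32·0.093826 = 0.484608
y(0.96) ≈ 0.4846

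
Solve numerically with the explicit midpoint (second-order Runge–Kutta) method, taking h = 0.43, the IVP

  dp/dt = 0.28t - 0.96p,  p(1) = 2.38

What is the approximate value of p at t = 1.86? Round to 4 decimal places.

Midpoint: k1 = f(t_n, p_n); k2 = f(t_n + h/2, p_n + (h/2)·k1); p_{n+1} = p_n + h·k2.
t=1.000000, p=2.380000:
  k1 = f(1.000000, 2.380000) = -2.004800
  k2 = f(1.215000, 1.948968) = -1.530809
  p ← 2.380000 + 0.43·(-1.530809) = 1.721752
t=1.430000, p=1.721752:
  k1 = f(1.430000, 1.721752) = -1.252482
  k2 = f(1.645000, 1.452468) = -0.933770
  p ← 1.721752 + 0.43·(-0.933770) = 1.320231
p(1.86) ≈ 1.3202

1.3202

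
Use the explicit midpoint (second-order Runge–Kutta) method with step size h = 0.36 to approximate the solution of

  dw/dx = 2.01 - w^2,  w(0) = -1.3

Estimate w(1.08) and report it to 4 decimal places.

-0.1406

Midpoint: k1 = f(x_n, w_n); k2 = f(x_n + h/2, w_n + (h/2)·k1); w_{n+1} = w_n + h·k2.
x=0.000000, w=-1.300000:
  k1 = f(0.000000, -1.300000) = 0.320000
  k2 = f(0.180000, -1.242400) = 0.466442
  w ← -1.300000 + 0.36·0.466442 = -1.132081
x=0.360000, w=-1.132081:
  k1 = f(0.360000, -1.132081) = 0.728393
  k2 = f(0.540000, -1.000970) = 1.008059
  w ← -1.132081 + 0.36·1.008059 = -0.769180
x=0.720000, w=-0.769180:
  k1 = f(0.720000, -0.769180) = 1.418363
  k2 = f(0.900000, -0.513874) = 1.745933
  w ← -0.769180 + 0.36·1.745933 = -0.140644
w(1.08) ≈ -0.1406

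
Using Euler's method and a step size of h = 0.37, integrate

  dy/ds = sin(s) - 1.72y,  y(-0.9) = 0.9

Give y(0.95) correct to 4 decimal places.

Euler: y_{n+1} = y_n + h·f(s_n, y_n).
s=-0.900000, y=0.900000: f=-2.331327 → y ← 0.900000 + 0.37·(-2.331327) = 0.037409
s=-0.530000, y=0.037409: f=-0.569877 → y ← 0.037409 + 0.37·(-0.569877) = -0.173445
s=-0.160000, y=-0.173445: f=0.139008 → y ← -0.173445 + 0.37·0.139008 = -0.122012
s=0.210000, y=-0.122012: f=0.418321 → y ← -0.122012 + 0.37·0.418321 = 0.032766
s=0.580000, y=0.032766: f=0.491666 → y ← 0.032766 + 0.37·0.491666 = 0.214683
y(0.95) ≈ 0.2147

0.2147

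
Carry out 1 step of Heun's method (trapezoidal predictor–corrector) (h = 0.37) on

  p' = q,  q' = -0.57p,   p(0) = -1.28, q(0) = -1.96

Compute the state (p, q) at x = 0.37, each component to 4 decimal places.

-1.9553, -1.6136

Heun on (p,q): k1 = f(x_n, state_n); k2 = f(x_n + h, state_n + h·k1); state_{n+1} = state_n + (h/2)·(k1 + k2).
0.000000: (-1.280000, -1.960000)
  k1 = (-1.960000, 0.729600)
  predictor → (-2.005200, -1.690048)
  k2 = (-1.690048, 1.142964)
  → (-1.955259, -1.613576)
(p(0.37), q(0.37)) ≈ (-1.9553, -1.6136)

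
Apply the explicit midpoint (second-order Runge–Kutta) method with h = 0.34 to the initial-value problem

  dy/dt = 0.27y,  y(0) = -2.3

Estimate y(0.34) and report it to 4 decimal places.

Midpoint: k1 = f(t_n, y_n); k2 = f(t_n + h/2, y_n + (h/2)·k1); y_{n+1} = y_n + h·k2.
t=0.000000, y=-2.300000:
  k1 = f(0.000000, -2.300000) = -0.621000
  k2 = f(0.170000, -2.405570) = -0.649504
  y ← -2.300000 + 0.34·(-0.649504) = -2.520831
y(0.34) ≈ -2.5208

-2.5208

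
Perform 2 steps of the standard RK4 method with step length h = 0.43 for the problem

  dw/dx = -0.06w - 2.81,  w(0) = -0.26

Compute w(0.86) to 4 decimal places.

RK4: k1 = f(x_n, w_n); k2 = f(x_n + h/2, w_n + (h/2)·k1); k3 = f(x_n + h/2, w_n + (h/2)·k2); k4 = f(x_n + h, w_n + h·k3); w_{n+1} = w_n + (h/6)·(k1 + 2k2 + 2k3 + k4).
x=0.000000, w=-0.260000:
  k1 = f(0.000000, -0.260000) = -2.794400
  k2 = f(0.215000, -0.860796) = -2.758352
  k3 = f(0.215000, -0.853046) = -2.758817
  k4 = f(0.430000, -1.446291) = -2.723223
  w ← -0.260000 + (0.43/6)·(k1 + 2k2 + 2k3 + k4) = -1.446224
x=0.430000, w=-1.446224:
  k1 = f(0.430000, -1.446224) = -2.723227
  k2 = f(0.645000, -2.031718) = -2.688097
  k3 = f(0.645000, -2.024165) = -2.688550
  k4 = f(0.860000, -2.602300) = -2.653862
  w ← -1.446224 + (0.43/6)·(k1 + 2k2 + 2k3 + k4) = -2.602235
w(0.86) ≈ -2.6022

-2.6022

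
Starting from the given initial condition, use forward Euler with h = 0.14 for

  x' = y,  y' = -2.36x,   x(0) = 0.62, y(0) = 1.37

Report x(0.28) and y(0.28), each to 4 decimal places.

Euler on (x,y): x_{n+1} = x_n + h·x', y_{n+1} = y_n + h·y'.
0.000000: (0.620000, 1.370000); f=(1.370000, -1.463200) → (0.811800, 1.165152)
0.140000: (0.811800, 1.165152); f=(1.165152, -1.915848) → (0.974921, 0.896933)
(x(0.28), y(0.28)) ≈ (0.9749, 0.8969)

0.9749, 0.8969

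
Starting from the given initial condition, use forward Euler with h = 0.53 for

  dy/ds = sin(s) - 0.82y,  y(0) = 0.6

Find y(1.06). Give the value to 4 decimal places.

0.4597

Euler: y_{n+1} = y_n + h·f(s_n, y_n).
s=0.000000, y=0.600000: f=-0.492000 → y ← 0.600000 + 0.53·(-0.492000) = 0.339240
s=0.530000, y=0.339240: f=0.227357 → y ← 0.339240 + 0.53·0.227357 = 0.459739
y(1.06) ≈ 0.4597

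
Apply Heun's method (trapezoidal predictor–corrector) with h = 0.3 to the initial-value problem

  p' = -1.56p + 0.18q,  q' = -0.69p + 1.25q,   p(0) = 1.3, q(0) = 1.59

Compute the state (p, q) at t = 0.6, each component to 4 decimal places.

Heun on (p,q): k1 = f(t_n, state_n); k2 = f(t_n + h, state_n + h·k1); state_{n+1} = state_n + (h/2)·(k1 + k2).
0.000000: (1.300000, 1.590000)
  k1 = (-1.741800, 1.090500)
  predictor → (0.777460, 1.917150)
  k2 = (-0.867751, 1.859990)
  → (0.908567, 2.032574)
0.300000: (0.908567, 2.032574)
  k1 = (-1.051502, 1.913805)
  predictor → (0.593117, 2.606715)
  k2 = (-0.456054, 2.849143)
  → (0.682434, 2.747016)
(p(0.6), q(0.6)) ≈ (0.6824, 2.7470)

0.6824, 2.7470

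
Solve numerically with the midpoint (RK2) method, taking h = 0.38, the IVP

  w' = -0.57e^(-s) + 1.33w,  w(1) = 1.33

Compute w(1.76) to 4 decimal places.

3.3479

Midpoint: k1 = f(s_n, w_n); k2 = f(s_n + h/2, w_n + (h/2)·k1); w_{n+1} = w_n + h·k2.
s=1.000000, w=1.330000:
  k1 = f(1.000000, 1.330000) = 1.559209
  k2 = f(1.190000, 1.626250) = 1.989506
  w ← 1.330000 + 0.38·1.989506 = 2.086012
s=1.380000, w=2.086012:
  k1 = f(1.380000, 2.086012) = 2.630997
  k2 = f(1.570000, 2.585902) = 3.320663
  w ← 2.086012 + 0.38·3.320663 = 3.347864
w(1.76) ≈ 3.3479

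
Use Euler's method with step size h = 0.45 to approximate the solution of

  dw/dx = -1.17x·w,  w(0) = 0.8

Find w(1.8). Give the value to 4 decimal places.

Euler: w_{n+1} = w_n + h·f(x_n, w_n).
x=0.000000, w=0.800000: f=0.000000 → w ← 0.800000 + 0.45·0.000000 = 0.800000
x=0.450000, w=0.800000: f=-0.421200 → w ← 0.800000 + 0.45·(-0.421200) = 0.610460
x=0.900000, w=0.610460: f=-0.642814 → w ← 0.610460 + 0.45·(-0.642814) = 0.321194
x=1.350000, w=0.321194: f=-0.507325 → w ← 0.321194 + 0.45·(-0.507325) = 0.092897
w(1.8) ≈ 0.0929

0.0929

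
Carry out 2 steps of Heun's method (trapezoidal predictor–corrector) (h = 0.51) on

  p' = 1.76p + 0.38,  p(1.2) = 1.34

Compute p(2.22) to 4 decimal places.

Heun: k1 = f(t_n, p_n); k2 = f(t_n + h, p_n + h·k1); p_{n+1} = p_n + (h/2)·(k1 + k2).
t=1.200000, p=1.340000:
  k1 = f(1.200000, 1.340000) = 2.738400
  k2 = f(1.710000, 2.736584) = 5.196388
  p ← 1.340000 + (0.51/2)·(2.738400 + 5.196388) = 3.363371
t=1.710000, p=3.363371:
  k1 = f(1.710000, 3.363371) = 6.299533
  k2 = f(2.220000, 6.576133) = 11.953993
  p ← 3.363371 + (0.51/2)·(6.299533 + 11.953993) = 8.018020
p(2.22) ≈ 8.0180

8.0180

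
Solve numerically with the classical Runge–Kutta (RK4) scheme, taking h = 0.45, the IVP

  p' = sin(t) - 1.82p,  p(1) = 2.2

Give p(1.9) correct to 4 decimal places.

RK4: k1 = f(t_n, p_n); k2 = f(t_n + h/2, p_n + (h/2)·k1); k3 = f(t_n + h/2, p_n + (h/2)·k2); k4 = f(t_n + h, p_n + h·k3); p_{n+1} = p_n + (h/6)·(k1 + 2k2 + 2k3 + k4).
t=1.000000, p=2.200000:
  k1 = f(1.000000, 2.200000) = -3.162529
  k2 = f(1.225000, 1.488431) = -1.768139
  k3 = f(1.225000, 1.802169) = -2.339141
  k4 = f(1.450000, 1.147386) = -1.095530
  p ← 2.200000 + (0.45/6)·(k1 + 2k2 + 2k3 + k4) = 1.264554
t=1.450000, p=1.264554:
  k1 = f(1.450000, 1.264554) = -1.308774
  k2 = f(1.675000, 0.970079) = -0.770969
  k3 = f(1.675000, 1.091086) = -0.991200
  k4 = f(1.900000, 0.818514) = -0.543394
  p ← 1.264554 + (0.45/6)·(k1 + 2k2 + 2k3 + k4) = 0.861316
p(1.9) ≈ 0.8613

0.8613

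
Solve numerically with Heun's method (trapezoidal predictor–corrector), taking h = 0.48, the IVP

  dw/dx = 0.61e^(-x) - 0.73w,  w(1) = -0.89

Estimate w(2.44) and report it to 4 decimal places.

-0.2291

Heun: k1 = f(x_n, w_n); k2 = f(x_n + h, w_n + h·k1); w_{n+1} = w_n + (h/2)·(k1 + k2).
x=1.000000, w=-0.890000:
  k1 = f(1.000000, -0.890000) = 0.874106
  k2 = f(1.480000, -0.470429) = 0.482272
  w ← -0.890000 + (0.48/2)·(0.874106 + 0.482272) = -0.564469
x=1.480000, w=-0.564469:
  k1 = f(1.480000, -0.564469) = 0.550921
  k2 = f(1.960000, -0.300027) = 0.304943
  w ← -0.564469 + (0.48/2)·(0.550921 + 0.304943) = -0.359062
x=1.960000, w=-0.359062:
  k1 = f(1.960000, -0.359062) = 0.348039
  k2 = f(2.440000, -0.192003) = 0.193330
  w ← -0.359062 + (0.48/2)·(0.348039 + 0.193330) = -0.229133
w(2.44) ≈ -0.2291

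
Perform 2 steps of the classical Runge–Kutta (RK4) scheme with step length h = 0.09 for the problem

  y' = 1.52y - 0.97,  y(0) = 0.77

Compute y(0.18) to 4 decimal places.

0.8115

RK4: k1 = f(x_n, y_n); k2 = f(x_n + h/2, y_n + (h/2)·k1); k3 = f(x_n + h/2, y_n + (h/2)·k2); k4 = f(x_n + h, y_n + h·k3); y_{n+1} = y_n + (h/6)·(k1 + 2k2 + 2k3 + k4).
x=0.000000, y=0.770000:
  k1 = f(0.000000, 0.770000) = 0.200400
  k2 = f(0.045000, 0.779018) = 0.214107
  k3 = f(0.045000, 0.779635) = 0.215045
  k4 = f(0.090000, 0.789354) = 0.229818
  y ← 0.770000 + (0.09/6)·(k1 + 2k2 + 2k3 + k4) = 0.789328
x=0.090000, y=0.789328:
  k1 = f(0.090000, 0.789328) = 0.229778
  k2 = f(0.135000, 0.799668) = 0.245495
  k3 = f(0.135000, 0.800375) = 0.246570
  k4 = f(0.180000, 0.811519) = 0.263509
  y ← 0.789328 + (0.09/6)·(k1 + 2k2 + 2k3 + k4) = 0.811489
y(0.18) ≈ 0.8115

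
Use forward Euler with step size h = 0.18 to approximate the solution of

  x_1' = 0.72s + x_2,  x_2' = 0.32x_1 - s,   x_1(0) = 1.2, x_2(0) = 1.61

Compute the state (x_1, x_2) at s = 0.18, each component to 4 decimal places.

1.4898, 1.6791

Euler on (x_1,x_2): x_1_{n+1} = x_1_n + h·x_1', x_2_{n+1} = x_2_n + h·x_2'.
0.000000: (1.200000, 1.610000); f=(1.610000, 0.384000) → (1.489800, 1.679120)
(x_1(0.18), x_2(0.18)) ≈ (1.4898, 1.6791)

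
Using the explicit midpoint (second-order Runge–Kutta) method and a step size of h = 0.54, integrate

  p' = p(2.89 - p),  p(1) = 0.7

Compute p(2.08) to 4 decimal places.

2.4975

Midpoint: k1 = f(t_n, p_n); k2 = f(t_n + h/2, p_n + (h/2)·k1); p_{n+1} = p_n + h·k2.
t=1.000000, p=0.700000:
  k1 = f(1.000000, 0.700000) = 1.533000
  k2 = f(1.270000, 1.113910) = 1.978404
  p ← 0.700000 + 0.54·1.978404 = 1.768338
t=1.540000, p=1.768338:
  k1 = f(1.540000, 1.768338) = 1.983477
  k2 = f(1.810000, 2.303877) = 1.350355
  p ← 1.768338 + 0.54·1.350355 = 2.497530
p(2.08) ≈ 2.4975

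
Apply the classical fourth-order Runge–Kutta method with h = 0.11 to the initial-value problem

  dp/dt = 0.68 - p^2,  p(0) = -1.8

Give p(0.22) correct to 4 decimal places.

-2.7156

RK4: k1 = f(t_n, p_n); k2 = f(t_n + h/2, p_n + (h/2)·k1); k3 = f(t_n + h/2, p_n + (h/2)·k2); k4 = f(t_n + h, p_n + h·k3); p_{n+1} = p_n + (h/6)·(k1 + 2k2 + 2k3 + k4).
t=0.000000, p=-1.800000:
  k1 = f(0.000000, -1.800000) = -2.560000
  k2 = f(0.055000, -1.940800) = -3.086705
  k3 = f(0.055000, -1.969769) = -3.199989
  k4 = f(0.110000, -2.151999) = -3.951099
  p ← -1.800000 + (0.11/6)·(k1 + 2k2 + 2k3 + k4) = -2.149882
t=0.110000, p=-2.149882:
  k1 = f(0.110000, -2.149882) = -3.941994
  k2 = f(0.165000, -2.366692) = -4.921231
  k3 = f(0.165000, -2.420550) = -5.179062
  k4 = f(0.220000, -2.719579) = -6.716110
  p ← -2.149882 + (0.11/6)·(k1 + 2k2 + 2k3 + k4) = -2.715625
p(0.22) ≈ -2.7156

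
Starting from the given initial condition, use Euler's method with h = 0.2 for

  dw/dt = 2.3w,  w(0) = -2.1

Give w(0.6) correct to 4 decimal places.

Euler: w_{n+1} = w_n + h·f(t_n, w_n).
t=0.000000, w=-2.100000: f=-4.830000 → w ← -2.100000 + 0.2·(-4.830000) = -3.066000
t=0.200000, w=-3.066000: f=-7.051800 → w ← -3.066000 + 0.2·(-7.051800) = -4.476360
t=0.400000, w=-4.476360: f=-10.295628 → w ← -4.476360 + 0.2·(-10.295628) = -6.535486
w(0.6) ≈ -6.5355

-6.5355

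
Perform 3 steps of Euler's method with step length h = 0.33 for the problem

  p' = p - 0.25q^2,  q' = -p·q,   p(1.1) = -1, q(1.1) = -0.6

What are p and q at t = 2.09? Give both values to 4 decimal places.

Euler on (p,q): p_{n+1} = p_n + h·p', q_{n+1} = q_n + h·q'.
1.100000: (-1.000000, -0.600000); f=(-1.090000, -0.600000) → (-1.359700, -0.798000)
1.430000: (-1.359700, -0.798000); f=(-1.518901, -1.085041) → (-1.860937, -1.156063)
1.760000: (-1.860937, -1.156063); f=(-2.195058, -2.151362) → (-2.585306, -1.866013)
(p(2.09), q(2.09)) ≈ (-2.5853, -1.8660)

-2.5853, -1.8660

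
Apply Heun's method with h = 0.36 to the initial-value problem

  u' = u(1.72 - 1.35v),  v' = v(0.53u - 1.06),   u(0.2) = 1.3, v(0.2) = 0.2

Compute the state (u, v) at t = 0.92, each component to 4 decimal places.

3.6132, 0.2134

Heun on (u,v): k1 = f(t_n, state_n); k2 = f(t_n + h, state_n + h·k1); state_{n+1} = state_n + (h/2)·(k1 + k2).
0.200000: (1.300000, 0.200000)
  k1 = (1.885000, -0.074200)
  predictor → (1.978600, 0.173288)
  k2 = (2.940321, -0.001965)
  → (2.168558, 0.186290)
0.560000: (2.168558, 0.186290)
  k1 = (3.184545, 0.016642)
  predictor → (3.314994, 0.192281)
  k2 = (4.841283, 0.134010)
  → (3.613207, 0.213408)
(u(0.92), v(0.92)) ≈ (3.6132, 0.2134)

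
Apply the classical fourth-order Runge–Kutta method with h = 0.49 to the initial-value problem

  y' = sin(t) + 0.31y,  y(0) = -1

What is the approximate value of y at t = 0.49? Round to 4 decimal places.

-1.0401

RK4: k1 = f(t_n, y_n); k2 = f(t_n + h/2, y_n + (h/2)·k1); k3 = f(t_n + h/2, y_n + (h/2)·k2); k4 = f(t_n + h, y_n + h·k3); y_{n+1} = y_n + (h/6)·(k1 + 2k2 + 2k3 + k4).
t=0.000000, y=-1.000000:
  k1 = f(0.000000, -1.000000) = -0.310000
  k2 = f(0.245000, -1.075950) = -0.090988
  k3 = f(0.245000, -1.022292) = -0.074354
  k4 = f(0.490000, -1.036434) = 0.149331
  y ← -1.000000 + (0.49/6)·(k1 + 2k2 + 2k3 + k4) = -1.040127
y(0.49) ≈ -1.0401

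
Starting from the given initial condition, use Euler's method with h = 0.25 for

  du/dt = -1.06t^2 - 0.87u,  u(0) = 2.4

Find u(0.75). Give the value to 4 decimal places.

Euler: u_{n+1} = u_n + h·f(t_n, u_n).
t=0.000000, u=2.400000: f=-2.088000 → u ← 2.400000 + 0.25·(-2.088000) = 1.878000
t=0.250000, u=1.878000: f=-1.700110 → u ← 1.878000 + 0.25·(-1.700110) = 1.452973
t=0.500000, u=1.452973: f=-1.529086 → u ← 1.452973 + 0.25·(-1.529086) = 1.070701
u(0.75) ≈ 1.0707

1.0707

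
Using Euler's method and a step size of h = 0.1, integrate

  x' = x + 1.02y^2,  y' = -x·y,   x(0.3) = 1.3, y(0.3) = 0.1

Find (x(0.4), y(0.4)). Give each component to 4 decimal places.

Euler on (x,y): x_{n+1} = x_n + h·x', y_{n+1} = y_n + h·y'.
0.300000: (1.300000, 0.100000); f=(1.310200, -0.130000) → (1.431020, 0.087000)
(x(0.4), y(0.4)) ≈ (1.4310, 0.0870)

1.4310, 0.0870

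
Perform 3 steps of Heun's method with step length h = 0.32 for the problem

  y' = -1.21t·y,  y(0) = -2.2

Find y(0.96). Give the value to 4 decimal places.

-1.2604

Heun: k1 = f(t_n, y_n); k2 = f(t_n + h, y_n + h·k1); y_{n+1} = y_n + (h/2)·(k1 + k2).
t=0.000000, y=-2.200000:
  k1 = f(0.000000, -2.200000) = 0.000000
  k2 = f(0.320000, -2.200000) = 0.851840
  y ← -2.200000 + (0.32/2)·(0.000000 + 0.851840) = -2.063706
t=0.320000, y=-2.063706:
  k1 = f(0.320000, -2.063706) = 0.799067
  k2 = f(0.640000, -1.808004) = 1.400118
  y ← -2.063706 + (0.32/2)·(0.799067 + 1.400118) = -1.711836
t=0.640000, y=-1.711836:
  k1 = f(0.640000, -1.711836) = 1.325646
  k2 = f(0.960000, -1.287629) = 1.495710
  y ← -1.711836 + (0.32/2)·(1.325646 + 1.495710) = -1.260419
y(0.96) ≈ -1.2604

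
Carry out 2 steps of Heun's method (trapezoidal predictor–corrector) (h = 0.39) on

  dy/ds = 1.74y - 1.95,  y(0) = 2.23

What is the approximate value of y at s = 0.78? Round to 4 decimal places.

Heun: k1 = f(s_n, y_n); k2 = f(s_n + h, y_n + h·k1); y_{n+1} = y_n + (h/2)·(k1 + k2).
s=0.000000, y=2.230000:
  k1 = f(0.000000, 2.230000) = 1.930200
  k2 = f(0.390000, 2.982778) = 3.240034
  y ← 2.230000 + (0.39/2)·(1.930200 + 3.240034) = 3.238196
s=0.390000, y=3.238196:
  k1 = f(0.390000, 3.238196) = 3.684460
  k2 = f(0.780000, 4.675135) = 6.184735
  y ← 3.238196 + (0.39/2)·(3.684460 + 6.184735) = 5.162689
y(0.78) ≈ 5.1627

5.1627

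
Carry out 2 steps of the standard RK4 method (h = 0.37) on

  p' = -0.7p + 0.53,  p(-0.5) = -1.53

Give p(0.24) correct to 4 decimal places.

RK4: k1 = f(x_n, p_n); k2 = f(x_n + h/2, p_n + (h/2)·k1); k3 = f(x_n + h/2, p_n + (h/2)·k2); k4 = f(x_n + h, p_n + h·k3); p_{n+1} = p_n + (h/6)·(k1 + 2k2 + 2k3 + k4).
x=-0.500000, p=-1.530000:
  k1 = f(-0.500000, -1.530000) = 1.601000
  k2 = f(-0.315000, -1.233815) = 1.393671
  k3 = f(-0.315000, -1.272171) = 1.420520
  k4 = f(-0.130000, -1.004408) = 1.233085
  p ← -1.530000 + (0.37/6)·(k1 + 2k2 + 2k3 + k4) = -1.008148
x=-0.130000, p=-1.008148:
  k1 = f(-0.130000, -1.008148) = 1.235704
  k2 = f(0.055000, -0.779543) = 1.075680
  k3 = f(0.055000, -0.809147) = 1.096403
  k4 = f(0.240000, -0.602479) = 0.951735
  p ← -1.008148 + (0.37/6)·(k1 + 2k2 + 2k3 + k4) = -0.605366
p(0.24) ≈ -0.6054

-0.6054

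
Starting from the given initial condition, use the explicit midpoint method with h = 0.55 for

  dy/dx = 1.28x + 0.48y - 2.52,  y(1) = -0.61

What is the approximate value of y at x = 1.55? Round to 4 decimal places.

Midpoint: k1 = f(x_n, y_n); k2 = f(x_n + h/2, y_n + (h/2)·k1); y_{n+1} = y_n + h·k2.
x=1.000000, y=-0.610000:
  k1 = f(1.000000, -0.610000) = -1.532800
  k2 = f(1.275000, -1.031520) = -1.383130
  y ← -0.610000 + 0.55·(-1.383130) = -1.370721
y(1.55) ≈ -1.3707

-1.3707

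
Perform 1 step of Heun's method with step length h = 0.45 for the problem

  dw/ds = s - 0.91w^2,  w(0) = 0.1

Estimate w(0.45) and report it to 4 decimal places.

Heun: k1 = f(s_n, w_n); k2 = f(s_n + h, w_n + h·k1); w_{n+1} = w_n + (h/2)·(k1 + k2).
s=0.000000, w=0.100000:
  k1 = f(0.000000, 0.100000) = -0.009100
  k2 = f(0.450000, 0.095905) = 0.441630
  w ← 0.100000 + (0.45/2)·(-0.009100 + 0.441630) = 0.197319
w(0.45) ≈ 0.1973

0.1973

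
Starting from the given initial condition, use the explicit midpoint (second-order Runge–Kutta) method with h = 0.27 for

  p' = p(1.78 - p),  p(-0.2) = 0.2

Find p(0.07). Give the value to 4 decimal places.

Midpoint: k1 = f(x_n, p_n); k2 = f(x_n + h/2, p_n + (h/2)·k1); p_{n+1} = p_n + h·k2.
x=-0.200000, p=0.200000:
  k1 = f(-0.200000, 0.200000) = 0.316000
  k2 = f(-0.065000, 0.242660) = 0.373051
  p ← 0.200000 + 0.27·0.373051 = 0.300724
p(0.07) ≈ 0.3007

0.3007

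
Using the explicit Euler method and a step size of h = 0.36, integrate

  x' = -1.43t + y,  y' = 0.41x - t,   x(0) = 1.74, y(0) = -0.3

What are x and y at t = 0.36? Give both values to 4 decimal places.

1.6320, -0.0432

Euler on (x,y): x_{n+1} = x_n + h·x', y_{n+1} = y_n + h·y'.
0.000000: (1.740000, -0.300000); f=(-0.300000, 0.713400) → (1.632000, -0.043176)
(x(0.36), y(0.36)) ≈ (1.6320, -0.0432)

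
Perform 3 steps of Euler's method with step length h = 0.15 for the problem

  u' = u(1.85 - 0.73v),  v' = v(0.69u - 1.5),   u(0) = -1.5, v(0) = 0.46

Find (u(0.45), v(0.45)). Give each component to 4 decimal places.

Euler on (u,v): u_{n+1} = u_n + h·u', v_{n+1} = v_n + h·v'.
0.000000: (-1.500000, 0.460000); f=(-2.271300, -1.166100) → (-1.840695, 0.285085)
0.150000: (-1.840695, 0.285085); f=(-3.022215, -0.789708) → (-2.294027, 0.166629)
0.300000: (-2.294027, 0.166629); f=(-3.964907, -0.513696) → (-2.888763, 0.089574)
(u(0.45), v(0.45)) ≈ (-2.8888, 0.0896)

-2.8888, 0.0896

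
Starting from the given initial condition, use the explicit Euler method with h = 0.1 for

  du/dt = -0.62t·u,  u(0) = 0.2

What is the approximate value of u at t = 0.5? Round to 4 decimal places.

0.1879

Euler: u_{n+1} = u_n + h·f(t_n, u_n).
t=0.000000, u=0.200000: f=0.000000 → u ← 0.200000 + 0.1·0.000000 = 0.200000
t=0.100000, u=0.200000: f=-0.012400 → u ← 0.200000 + 0.1·(-0.012400) = 0.198760
t=0.200000, u=0.198760: f=-0.024646 → u ← 0.198760 + 0.1·(-0.024646) = 0.196295
t=0.300000, u=0.196295: f=-0.036511 → u ← 0.196295 + 0.1·(-0.036511) = 0.192644
t=0.400000, u=0.192644: f=-0.047776 → u ← 0.192644 + 0.1·(-0.047776) = 0.187867
u(0.5) ≈ 0.1879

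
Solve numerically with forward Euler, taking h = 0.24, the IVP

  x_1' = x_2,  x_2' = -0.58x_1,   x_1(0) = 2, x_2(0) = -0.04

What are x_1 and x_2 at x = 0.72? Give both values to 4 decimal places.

1.7711, -0.8619

Euler on (x_1,x_2): x_1_{n+1} = x_1_n + h·x_1', x_2_{n+1} = x_2_n + h·x_2'.
0.000000: (2.000000, -0.040000); f=(-0.040000, -1.160000) → (1.990400, -0.318400)
0.240000: (1.990400, -0.318400); f=(-0.318400, -1.154432) → (1.913984, -0.595464)
0.480000: (1.913984, -0.595464); f=(-0.595464, -1.110111) → (1.771073, -0.861890)
(x_1(0.72), x_2(0.72)) ≈ (1.7711, -0.8619)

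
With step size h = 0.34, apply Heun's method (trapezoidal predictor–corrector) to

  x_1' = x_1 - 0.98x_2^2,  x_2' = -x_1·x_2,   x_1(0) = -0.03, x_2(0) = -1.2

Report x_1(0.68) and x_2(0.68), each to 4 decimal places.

-1.6537, -1.8235

Heun on (x_1,x_2): k1 = f(t_n, state_n); k2 = f(t_n + h, state_n + h·k1); state_{n+1} = state_n + (h/2)·(k1 + k2).
0.000000: (-0.030000, -1.200000)
  k1 = (-1.441200, -0.036000)
  predictor → (-0.520008, -1.212240)
  k2 = (-1.960143, -0.630374)
  → (-0.608228, -1.313284)
0.340000: (-0.608228, -1.313284)
  k1 = (-2.298448, -0.798776)
  predictor → (-1.389701, -1.584868)
  k2 = (-3.851270, -2.202492)
  → (-1.653680, -1.823499)
(x_1(0.68), x_2(0.68)) ≈ (-1.6537, -1.8235)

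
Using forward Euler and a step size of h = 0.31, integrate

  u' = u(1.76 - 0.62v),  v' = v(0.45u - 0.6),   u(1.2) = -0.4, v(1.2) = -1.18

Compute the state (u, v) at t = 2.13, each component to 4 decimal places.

Euler on (u,v): u_{n+1} = u_n + h·u', v_{n+1} = v_n + h·v'.
1.200000: (-0.400000, -1.180000); f=(-0.996640, 0.920400) → (-0.708958, -0.894676)
1.510000: (-0.708958, -0.894676); f=(-1.641025, 0.822235) → (-1.217676, -0.639783)
1.820000: (-1.217676, -0.639783); f=(-2.626120, 0.734442) → (-2.031774, -0.412106)
(u(2.13), v(2.13)) ≈ (-2.0318, -0.4121)

-2.0318, -0.4121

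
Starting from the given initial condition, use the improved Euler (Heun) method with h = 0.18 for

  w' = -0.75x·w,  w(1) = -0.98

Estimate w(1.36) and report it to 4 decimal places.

-0.7136

Heun: k1 = f(x_n, w_n); k2 = f(x_n + h, w_n + h·k1); w_{n+1} = w_n + (h/2)·(k1 + k2).
x=1.000000, w=-0.980000:
  k1 = f(1.000000, -0.980000) = 0.735000
  k2 = f(1.180000, -0.847700) = 0.750215
  w ← -0.980000 + (0.18/2)·(0.735000 + 0.750215) = -0.846331
x=1.180000, w=-0.846331:
  k1 = f(1.180000, -0.846331) = 0.749003
  k2 = f(1.360000, -0.711510) = 0.725740
  w ← -0.846331 + (0.18/2)·(0.749003 + 0.725740) = -0.713604
w(1.36) ≈ -0.7136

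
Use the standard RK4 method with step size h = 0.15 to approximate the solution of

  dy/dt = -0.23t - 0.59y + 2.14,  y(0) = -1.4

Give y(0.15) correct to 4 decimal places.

RK4: k1 = f(t_n, y_n); k2 = f(t_n + h/2, y_n + (h/2)·k1); k3 = f(t_n + h/2, y_n + (h/2)·k2); k4 = f(t_n + h, y_n + h·k3); y_{n+1} = y_n + (h/6)·(k1 + 2k2 + 2k3 + k4).
t=0.000000, y=-1.400000:
  k1 = f(0.000000, -1.400000) = 2.966000
  k2 = f(0.075000, -1.177550) = 2.817505
  k3 = f(0.075000, -1.188687) = 2.824075
  k4 = f(0.150000, -0.976389) = 2.681569
  y ← -1.400000 + (0.15/6)·(k1 + 2k2 + 2k3 + k4) = -0.976732
y(0.15) ≈ -0.9767

-0.9767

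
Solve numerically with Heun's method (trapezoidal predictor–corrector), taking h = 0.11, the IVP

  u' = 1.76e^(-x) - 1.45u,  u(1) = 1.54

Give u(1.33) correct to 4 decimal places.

Heun: k1 = f(x_n, u_n); k2 = f(x_n + h, u_n + h·k1); u_{n+1} = u_n + (h/2)·(k1 + k2).
x=1.000000, u=1.540000:
  k1 = f(1.000000, 1.540000) = -1.585532
  k2 = f(1.110000, 1.365591) = -1.400084
  u ← 1.540000 + (0.11/2)·(-1.585532 + (-1.400084)) = 1.375791
x=1.110000, u=1.375791:
  k1 = f(1.110000, 1.375791) = -1.414873
  k2 = f(1.220000, 1.220155) = -1.249620
  u ← 1.375791 + (0.11/2)·(-1.414873 + (-1.249620)) = 1.229244
x=1.220000, u=1.229244:
  k1 = f(1.220000, 1.229244) = -1.262799
  k2 = f(1.330000, 1.090336) = -1.115507
  u ← 1.229244 + (0.11/2)·(-1.262799 + (-1.115507)) = 1.098437
u(1.33) ≈ 1.0984

1.0984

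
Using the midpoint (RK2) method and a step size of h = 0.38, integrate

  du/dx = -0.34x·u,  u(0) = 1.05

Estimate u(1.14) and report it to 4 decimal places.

Midpoint: k1 = f(x_n, u_n); k2 = f(x_n + h/2, u_n + (h/2)·k1); u_{n+1} = u_n + h·k2.
x=0.000000, u=1.050000:
  k1 = f(0.000000, 1.050000) = 0.000000
  k2 = f(0.190000, 1.050000) = -0.067830
  u ← 1.050000 + 0.38·(-0.067830) = 1.024225
x=0.380000, u=1.024225:
  k1 = f(0.380000, 1.024225) = -0.132330
  k2 = f(0.570000, 0.999082) = -0.193622
  u ← 1.024225 + 0.38·(-0.193622) = 0.950648
x=0.760000, u=0.950648:
  k1 = f(0.760000, 0.950648) = -0.245647
  k2 = f(0.950000, 0.903975) = -0.291984
  u ← 0.950648 + 0.38·(-0.291984) = 0.839694
u(1.14) ≈ 0.8397

0.8397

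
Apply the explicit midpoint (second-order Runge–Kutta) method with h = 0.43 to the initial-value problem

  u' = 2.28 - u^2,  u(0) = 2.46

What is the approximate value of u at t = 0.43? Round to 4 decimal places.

Midpoint: k1 = f(t_n, u_n); k2 = f(t_n + h/2, u_n + (h/2)·k1); u_{n+1} = u_n + h·k2.
t=0.000000, u=2.460000:
  k1 = f(0.000000, 2.460000) = -3.771600
  k2 = f(0.215000, 1.649106) = -0.439551
  u ← 2.460000 + 0.43·(-0.439551) = 2.270993
u(0.43) ≈ 2.2710

2.2710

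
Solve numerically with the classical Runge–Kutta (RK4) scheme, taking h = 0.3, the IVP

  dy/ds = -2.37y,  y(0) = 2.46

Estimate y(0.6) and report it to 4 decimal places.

RK4: k1 = f(s_n, y_n); k2 = f(s_n + h/2, y_n + (h/2)·k1); k3 = f(s_n + h/2, y_n + (h/2)·k2); k4 = f(s_n + h, y_n + h·k3); y_{n+1} = y_n + (h/6)·(k1 + 2k2 + 2k3 + k4).
s=0.000000, y=2.460000:
  k1 = f(0.000000, 2.460000) = -5.830200
  k2 = f(0.150000, 1.585470) = -3.757564
  k3 = f(0.150000, 1.896365) = -4.494386
  k4 = f(0.300000, 1.111684) = -2.634692
  y ← 2.460000 + (0.3/6)·(k1 + 2k2 + 2k3 + k4) = 1.211560
s=0.300000, y=1.211560:
  k1 = f(0.300000, 1.211560) = -2.871398
  k2 = f(0.450000, 0.780851) = -1.850616
  k3 = f(0.450000, 0.933968) = -2.213504
  k4 = f(0.600000, 0.547509) = -1.297597
  y ← 1.211560 + (0.3/6)·(k1 + 2k2 + 2k3 + k4) = 0.596699
y(0.6) ≈ 0.5967

0.5967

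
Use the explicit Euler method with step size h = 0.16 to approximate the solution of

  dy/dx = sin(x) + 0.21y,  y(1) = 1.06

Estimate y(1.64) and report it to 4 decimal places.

Euler: y_{n+1} = y_n + h·f(x_n, y_n).
x=1.000000, y=1.060000: f=1.064071 → y ← 1.060000 + 0.16·1.064071 = 1.230251
x=1.160000, y=1.230251: f=1.175156 → y ← 1.230251 + 0.16·1.175156 = 1.418276
x=1.320000, y=1.418276: f=1.266553 → y ← 1.418276 + 0.16·1.266553 = 1.620925
x=1.480000, y=1.620925: f=1.336275 → y ← 1.620925 + 0.16·1.336275 = 1.834729
y(1.64) ≈ 1.8347

1.8347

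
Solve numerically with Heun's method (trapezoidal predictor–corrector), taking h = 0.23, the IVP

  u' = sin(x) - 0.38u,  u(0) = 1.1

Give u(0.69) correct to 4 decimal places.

Heun: k1 = f(x_n, u_n); k2 = f(x_n + h, u_n + h·k1); u_{n+1} = u_n + (h/2)·(k1 + k2).
x=0.000000, u=1.100000:
  k1 = f(0.000000, 1.100000) = -0.418000
  k2 = f(0.230000, 1.003860) = -0.153489
  u ← 1.100000 + (0.23/2)·(-0.418000 + (-0.153489)) = 1.034279
x=0.230000, u=1.034279:
  k1 = f(0.230000, 1.034279) = -0.165048
  k2 = f(0.460000, 0.996318) = 0.065347
  u ← 1.034279 + (0.23/2)·(-0.165048 + 0.065347) = 1.022813
x=0.460000, u=1.022813:
  k1 = f(0.460000, 1.022813) = 0.055279
  k2 = f(0.690000, 1.035527) = 0.243037
  u ← 1.022813 + (0.23/2)·(0.055279 + 0.243037) = 1.057119
u(0.69) ≈ 1.0571

1.0571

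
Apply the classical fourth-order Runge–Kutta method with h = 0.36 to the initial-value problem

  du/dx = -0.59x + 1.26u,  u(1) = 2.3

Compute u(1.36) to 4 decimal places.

RK4: k1 = f(x_n, u_n); k2 = f(x_n + h/2, u_n + (h/2)·k1); k3 = f(x_n + h/2, u_n + (h/2)·k2); k4 = f(x_n + h, u_n + h·k3); u_{n+1} = u_n + (h/6)·(k1 + 2k2 + 2k3 + k4).
x=1.000000, u=2.300000:
  k1 = f(1.000000, 2.300000) = 2.308000
  k2 = f(1.180000, 2.715440) = 2.725254
  k3 = f(1.180000, 2.790546) = 2.819888
  k4 = f(1.360000, 3.315160) = 3.374701
  u ← 2.300000 + (0.36/6)·(k1 + 2k2 + 2k3 + k4) = 3.306379
u(1.36) ≈ 3.3064

3.3064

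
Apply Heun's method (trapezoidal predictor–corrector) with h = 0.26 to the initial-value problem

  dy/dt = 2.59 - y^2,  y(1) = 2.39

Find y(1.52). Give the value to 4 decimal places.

1.8051

Heun: k1 = f(t_n, y_n); k2 = f(t_n + h, y_n + h·k1); y_{n+1} = y_n + (h/2)·(k1 + k2).
t=1.000000, y=2.390000:
  k1 = f(1.000000, 2.390000) = -3.122100
  k2 = f(1.260000, 1.578254) = 0.099114
  y ← 2.390000 + (0.26/2)·(-3.122100 + 0.099114) = 1.997012
t=1.260000, y=1.997012:
  k1 = f(1.260000, 1.997012) = -1.398056
  k2 = f(1.520000, 1.633517) = -0.078378
  y ← 1.997012 + (0.26/2)·(-1.398056 + (-0.078378)) = 1.805075
y(1.52) ≈ 1.8051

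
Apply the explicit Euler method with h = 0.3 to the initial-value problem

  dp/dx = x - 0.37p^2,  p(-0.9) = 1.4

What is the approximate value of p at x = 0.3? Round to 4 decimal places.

0.4763

Euler: p_{n+1} = p_n + h·f(x_n, p_n).
x=-0.900000, p=1.400000: f=-1.625200 → p ← 1.400000 + 0.3·(-1.625200) = 0.912440
x=-0.600000, p=0.912440: f=-0.908042 → p ← 0.912440 + 0.3·(-0.908042) = 0.640027
x=-0.300000, p=0.640027: f=-0.451565 → p ← 0.640027 + 0.3·(-0.451565) = 0.504558
x=0.000000, p=0.504558: f=-0.094194 → p ← 0.504558 + 0.3·(-0.094194) = 0.476300
p(0.3) ≈ 0.4763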